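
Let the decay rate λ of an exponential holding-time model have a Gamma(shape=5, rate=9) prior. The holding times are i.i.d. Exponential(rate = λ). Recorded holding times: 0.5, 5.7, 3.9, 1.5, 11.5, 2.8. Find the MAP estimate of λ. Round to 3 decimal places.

λ̂_MAP = 0.287

The Exponential(rate=λ) likelihood is ∝ λ^n e^(−λΣtᵢ). Here n = 6 and Σtᵢ = 0.5 + 5.7 + 3.9 + 1.5 + 11.5 + 2.8 = 25.9.
Posterior ∝ λ^4e^(−9λ) · λ^6e^(−25.9λ) = λ^10e^(−34.9λ), i.e. Gamma(11, 34.9).
Mode = (a−1)/b = 10/34.9 ≈ 0.287.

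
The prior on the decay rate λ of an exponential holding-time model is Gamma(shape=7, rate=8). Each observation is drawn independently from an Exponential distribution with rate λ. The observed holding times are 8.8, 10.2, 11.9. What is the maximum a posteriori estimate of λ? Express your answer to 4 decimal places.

λ̂_MAP = 0.2314

The Exponential(rate=λ) likelihood is ∝ λ^n e^(−λΣtᵢ). Here n = 3 and Σtᵢ = 8.8 + 10.2 + 11.9 = 30.9.
Posterior ∝ λ^6e^(−8λ) · λ^3e^(−30.9λ) = λ^9e^(−38.9λ), i.e. Gamma(10, 38.9).
Mode = (a−1)/b = 9/38.9 ≈ 0.2314.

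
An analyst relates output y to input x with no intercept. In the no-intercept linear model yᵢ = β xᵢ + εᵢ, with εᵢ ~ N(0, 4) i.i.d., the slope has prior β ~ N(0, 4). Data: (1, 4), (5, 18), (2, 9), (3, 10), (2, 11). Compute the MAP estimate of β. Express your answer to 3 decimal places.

β̂_MAP = 3.727

log p(β | y) = −Σ(yᵢ − βxᵢ)²/(2·4) − β²/(2·4) + const.
Setting the derivative to zero: Σxᵢ(yᵢ − βxᵢ)/4 − β/4 = 0, so β = Σxᵢyᵢ / (Σxᵢ² + σ²/τ²).
Σxᵢyᵢ = 1·4 + 5·18 + 2·9 + 3·10 + 2·11 = 164; Σxᵢ² = 43; σ²/τ² = 1.
β̂_MAP = 164 / (43 + 1) = 164/44 ≈ 3.727.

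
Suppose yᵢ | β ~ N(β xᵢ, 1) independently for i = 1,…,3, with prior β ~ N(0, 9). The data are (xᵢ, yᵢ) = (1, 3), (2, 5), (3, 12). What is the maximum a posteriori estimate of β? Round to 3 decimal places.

log p(β | y) = −Σ(yᵢ − βxᵢ)²/(2·1) − β²/(2·9) + const.
Setting the derivative to zero: Σxᵢ(yᵢ − βxᵢ)/1 − β/9 = 0, so β = Σxᵢyᵢ / (Σxᵢ² + σ²/τ²).
Σxᵢyᵢ = 1·3 + 2·5 + 3·12 = 49; Σxᵢ² = 14; σ²/τ² = 1/9.
β̂_MAP = 49 / (14 + 1/9) = 49/(127/9) = 441/127 ≈ 3.472.

β̂_MAP = 3.472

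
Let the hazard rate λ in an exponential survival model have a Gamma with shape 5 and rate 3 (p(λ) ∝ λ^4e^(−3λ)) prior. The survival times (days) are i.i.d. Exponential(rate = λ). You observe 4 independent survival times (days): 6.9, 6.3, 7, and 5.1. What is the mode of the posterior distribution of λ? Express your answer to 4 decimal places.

λ̂_MAP = 0.2827

The Exponential(rate=λ) likelihood is ∝ λ^n e^(−λΣtᵢ). Here n = 4 and Σtᵢ = 6.9 + 6.3 + 7 + 5.1 = 25.3.
Posterior ∝ λ^4e^(−3λ) · λ^4e^(−25.3λ) = λ^8e^(−28.3λ), i.e. Gamma(9, 28.3).
Mode = (a−1)/b = 8/28.3 ≈ 0.2827.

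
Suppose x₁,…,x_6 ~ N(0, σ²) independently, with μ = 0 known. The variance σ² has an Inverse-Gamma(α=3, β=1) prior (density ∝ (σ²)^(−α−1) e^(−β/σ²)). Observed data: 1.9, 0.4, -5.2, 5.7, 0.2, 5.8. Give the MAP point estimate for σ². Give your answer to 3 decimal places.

Sum of squared deviations about the known mean: SS = (1.9−0)² + (0.4−0)² + (-5.2−0)² + (5.7−0)² + (0.2−0)² + (5.8−0)² = 96.98.
The Normal likelihood contributes (σ²)^(−n/2) exp(−SS/(2σ²)), so the posterior is Inverse-Gamma(α + n/2, β + SS/2) = Inverse-Gamma(6, 49.49).
The mode of Inverse-Gamma(a, b) is b/(a+1) = 49.49/7 ≈ 7.070.

σ̂²_MAP = 7.070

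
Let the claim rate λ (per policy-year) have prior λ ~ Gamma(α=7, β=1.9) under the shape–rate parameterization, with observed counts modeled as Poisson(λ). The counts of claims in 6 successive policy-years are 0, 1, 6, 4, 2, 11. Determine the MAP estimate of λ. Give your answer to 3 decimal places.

Σxᵢ = 0+1+6+4+2+11 = 24, with n = 6.
Posterior ∝ λ^6e^(−1.9λ) · λ^24e^(−6λ) = λ^30e^(−7.9λ), i.e. Gamma(shape=31, rate=7.9).
The mode of a Gamma(a, b) with a ≥ 1 (shape–rate) is (a−1)/b = 30/7.9 ≈ 3.797.

λ̂_MAP = 3.797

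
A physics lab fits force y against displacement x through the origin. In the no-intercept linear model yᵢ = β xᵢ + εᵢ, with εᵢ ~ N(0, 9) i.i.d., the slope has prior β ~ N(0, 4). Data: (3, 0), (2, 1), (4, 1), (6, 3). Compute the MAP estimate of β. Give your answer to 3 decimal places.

β̂_MAP = 0.357

log p(β | y) = −Σ(yᵢ − βxᵢ)²/(2·9) − β²/(2·4) + const.
Setting the derivative to zero: Σxᵢ(yᵢ − βxᵢ)/9 − β/4 = 0, so β = Σxᵢyᵢ / (Σxᵢ² + σ²/τ²).
Σxᵢyᵢ = 3·0 + 2·1 + 4·1 + 6·3 = 24; Σxᵢ² = 65; σ²/τ² = 2.25.
β̂_MAP = 24 / (65 + 2.25) = 24/67.25 ≈ 0.357.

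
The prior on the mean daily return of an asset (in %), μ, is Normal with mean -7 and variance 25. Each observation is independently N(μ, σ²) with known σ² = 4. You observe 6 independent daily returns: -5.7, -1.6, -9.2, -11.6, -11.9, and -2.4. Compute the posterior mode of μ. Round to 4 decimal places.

n = 6; x̄ = ((-5.7) + (-1.6) + (-9.2) + (-11.6) + (-11.9) + (-2.4))/6 = -42.4/6 = -106/15 ≈ -7.0667.
For a Normal prior and Normal likelihood with known variance, the posterior is Normal; its mode equals its mean, the precision-weighted average.
Prior precision 1/σ₀² = 1/25 = 0.04; data precision n/σ² = 6/4 = 1.5.
μ̂ = (0.04·(-7) + 1.5·(-106/15)) / (0.04 + 1.5) = (-10.88)/1.54 = -544/77 ≈ -7.0649.

μ̂_MAP = -7.0649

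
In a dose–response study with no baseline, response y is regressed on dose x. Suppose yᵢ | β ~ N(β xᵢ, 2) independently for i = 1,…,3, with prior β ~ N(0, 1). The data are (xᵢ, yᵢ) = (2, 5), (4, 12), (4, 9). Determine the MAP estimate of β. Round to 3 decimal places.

β̂_MAP = 2.474

log p(β | y) = −Σ(yᵢ − βxᵢ)²/(2·2) − β²/(2·1) + const.
Setting the derivative to zero: Σxᵢ(yᵢ − βxᵢ)/2 − β/1 = 0, so β = Σxᵢyᵢ / (Σxᵢ² + σ²/τ²).
Σxᵢyᵢ = 2·5 + 4·12 + 4·9 = 94; Σxᵢ² = 36; σ²/τ² = 2.
β̂_MAP = 94 / (36 + 2) = 94/38 ≈ 2.474.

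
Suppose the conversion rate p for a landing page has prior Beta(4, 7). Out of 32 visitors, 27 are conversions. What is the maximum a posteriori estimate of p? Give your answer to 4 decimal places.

p̂_MAP = 0.7317

Prior: Beta(4, 7).
Data: 27 successes in 32 trials. The binomial likelihood contributes p^27(1−p)^5, so the posterior is Beta(4+27, 7+5) = Beta(31, 12).
For Beta(a, b) with a, b > 1 the mode is (a−1)/(a+b−2) = 30/41 ≈ 0.7317.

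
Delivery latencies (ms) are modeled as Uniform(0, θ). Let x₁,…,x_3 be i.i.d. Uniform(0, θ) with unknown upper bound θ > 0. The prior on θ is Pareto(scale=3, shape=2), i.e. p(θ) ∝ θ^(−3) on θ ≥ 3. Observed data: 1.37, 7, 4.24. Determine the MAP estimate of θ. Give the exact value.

The Uniform(0, θ) likelihood is θ^(−n) for θ ≥ max(xᵢ), zero otherwise. Here max(xᵢ) = 7.
Posterior ∝ θ^(−3) · θ^(−3) = θ^(−6) on θ ≥ max(3, 7) = 7.
This density is strictly decreasing in θ, so the posterior mode lies at the lower boundary of the support.

θ̂_MAP = 7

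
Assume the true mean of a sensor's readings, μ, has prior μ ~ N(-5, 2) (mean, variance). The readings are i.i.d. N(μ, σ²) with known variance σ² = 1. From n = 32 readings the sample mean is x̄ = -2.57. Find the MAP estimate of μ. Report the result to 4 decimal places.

n = 32, x̄ = -2.57.
For a Normal prior and Normal likelihood with known variance, the posterior is Normal; its mode equals its mean, the precision-weighted average.
Prior precision 1/σ₀² = 1/2 = 0.5; data precision n/σ² = 32/1 = 32.
μ̂ = (0.5·(-5) + 32·(-2.57)) / (0.5 + 32) = (-84.74)/32.5 = -4237/1625 ≈ -2.6074.

μ̂_MAP = -2.6074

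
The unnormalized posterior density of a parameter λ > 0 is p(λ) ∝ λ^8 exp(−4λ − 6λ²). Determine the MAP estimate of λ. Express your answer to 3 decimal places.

λ̂_MAP = 0.667

ℓ'(λ) = 8/λ − 4 − 12λ. Setting this to zero and multiplying by λ: 12λ² + 4λ − 8 = 0.
λ = (−4 + √(4² + 4·12·8)) / (2·12) = (−4 + √400) / 24 = (−4 + 20)/24 = 2/3.
ℓ''(λ) = −8/λ² − 12 < 0, confirming a maximum.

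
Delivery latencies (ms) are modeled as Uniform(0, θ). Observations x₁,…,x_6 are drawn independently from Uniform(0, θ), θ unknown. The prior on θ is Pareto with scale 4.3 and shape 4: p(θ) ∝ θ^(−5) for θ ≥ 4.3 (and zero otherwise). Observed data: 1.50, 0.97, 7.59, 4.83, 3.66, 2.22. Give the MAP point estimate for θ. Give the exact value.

θ̂_MAP = 7.59

The Uniform(0, θ) likelihood is θ^(−n) for θ ≥ max(xᵢ), zero otherwise. Here max(xᵢ) = 7.59.
Posterior ∝ θ^(−5) · θ^(−6) = θ^(−11) on θ ≥ max(4.3, 7.59) = 7.59.
This density is strictly decreasing in θ, so the posterior mode lies at the lower boundary of the support.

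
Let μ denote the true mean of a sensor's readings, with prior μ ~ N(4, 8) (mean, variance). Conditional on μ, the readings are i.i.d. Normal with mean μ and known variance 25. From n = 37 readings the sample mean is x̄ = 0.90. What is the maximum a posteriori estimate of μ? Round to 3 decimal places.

μ̂_MAP = 1.141

n = 37, x̄ = 0.90.
For a Normal prior and Normal likelihood with known variance, the posterior is Normal; its mode equals its mean, the precision-weighted average.
Prior precision 1/σ₀² = 1/8 = 0.125; data precision n/σ² = 37/25 = 1.48.
μ̂ = (0.125·4 + 1.48·0.9) / (0.125 + 1.48) = 1.832/1.605 = 1832/1605 ≈ 1.141.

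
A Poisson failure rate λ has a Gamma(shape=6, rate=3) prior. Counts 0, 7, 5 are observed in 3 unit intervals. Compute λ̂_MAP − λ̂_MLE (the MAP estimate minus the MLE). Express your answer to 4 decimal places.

Σxᵢ = 12. Posterior is Gamma(18, 6); MAP = (18−1)/6 = 17/6 ≈ 2.83333.
MLE = x̄ = 12/3 ≈ 4.00000.
Difference = 17/6 − 12/3 = -7/6 ≈ -1.1667.

MAP − MLE = -1.1667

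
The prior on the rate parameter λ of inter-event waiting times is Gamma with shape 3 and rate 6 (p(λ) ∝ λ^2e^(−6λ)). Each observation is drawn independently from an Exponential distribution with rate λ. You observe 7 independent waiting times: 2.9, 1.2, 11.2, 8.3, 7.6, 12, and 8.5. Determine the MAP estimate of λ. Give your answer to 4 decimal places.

λ̂_MAP = 0.1560

The Exponential(rate=λ) likelihood is ∝ λ^n e^(−λΣtᵢ). Here n = 7 and Σtᵢ = 2.9 + 1.2 + 11.2 + 8.3 + 7.6 + 12 + 8.5 = 51.7.
Posterior ∝ λ^2e^(−6λ) · λ^7e^(−51.7λ) = λ^9e^(−57.7λ), i.e. Gamma(10, 57.7).
Mode = (a−1)/b = 9/57.7 ≈ 0.1560.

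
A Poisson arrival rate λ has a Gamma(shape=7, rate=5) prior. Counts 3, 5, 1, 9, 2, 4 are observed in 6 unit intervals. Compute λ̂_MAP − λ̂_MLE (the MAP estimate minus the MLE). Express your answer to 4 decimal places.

MAP − MLE = -1.2727

Σxᵢ = 24. Posterior is Gamma(31, 11); MAP = (31−1)/11 = 30/11 ≈ 2.72727.
MLE = x̄ = 24/6 ≈ 4.00000.
Difference = 30/11 − 24/6 = -14/11 ≈ -1.2727.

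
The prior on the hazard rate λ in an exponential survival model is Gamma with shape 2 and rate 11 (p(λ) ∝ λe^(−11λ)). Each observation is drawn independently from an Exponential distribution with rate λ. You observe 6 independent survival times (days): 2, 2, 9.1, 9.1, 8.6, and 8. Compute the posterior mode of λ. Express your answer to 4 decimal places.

The Exponential(rate=λ) likelihood is ∝ λ^n e^(−λΣtᵢ). Here n = 6 and Σtᵢ = 2 + 2 + 9.1 + 9.1 + 8.6 + 8 = 38.8.
Posterior ∝ λe^(−11λ) · λ^6e^(−38.8λ) = λ^7e^(−49.8λ), i.e. Gamma(8, 49.8).
Mode = (a−1)/b = 7/49.8 ≈ 0.1406.

λ̂_MAP = 0.1406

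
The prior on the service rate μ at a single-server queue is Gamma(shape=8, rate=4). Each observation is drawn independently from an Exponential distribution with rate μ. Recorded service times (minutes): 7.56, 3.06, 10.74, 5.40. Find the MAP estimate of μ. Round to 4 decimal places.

The Exponential(rate=μ) likelihood is ∝ μ^n e^(−μΣtᵢ). Here n = 4 and Σtᵢ = 7.56 + 3.06 + 10.74 + 5.40 = 26.76.
Posterior ∝ μ^7e^(−4μ) · μ^4e^(−26.76μ) = μ^11e^(−30.76μ), i.e. Gamma(12, 30.76).
Mode = (a−1)/b = 11/30.76 ≈ 0.3576.

μ̂_MAP = 0.3576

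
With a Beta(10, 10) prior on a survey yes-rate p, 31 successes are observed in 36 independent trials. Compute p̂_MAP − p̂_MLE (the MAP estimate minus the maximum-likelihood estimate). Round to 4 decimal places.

MAP − MLE = -0.1204

Posterior is Beta(41, 15); MAP = (41−1)/(56−2) = 40/54 ≈ 0.74074.
MLE ignores the prior: p̂_MLE = k/n = 31/36 ≈ 0.86111.
Difference = 40/54 − 31/36 = -13/108 ≈ -0.1204.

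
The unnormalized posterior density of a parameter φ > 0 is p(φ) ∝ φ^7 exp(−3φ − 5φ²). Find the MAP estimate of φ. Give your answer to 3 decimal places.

φ̂_MAP = 0.700

ℓ'(φ) = 7/φ − 3 − 10φ. Setting this to zero and multiplying by φ: 10φ² + 3φ − 7 = 0.
φ = (−3 + √(3² + 4·10·7)) / (2·10) = (−3 + √289) / 20 = (−3 + 17)/20 = 7/10.
ℓ''(φ) = −7/φ² − 10 < 0, confirming a maximum.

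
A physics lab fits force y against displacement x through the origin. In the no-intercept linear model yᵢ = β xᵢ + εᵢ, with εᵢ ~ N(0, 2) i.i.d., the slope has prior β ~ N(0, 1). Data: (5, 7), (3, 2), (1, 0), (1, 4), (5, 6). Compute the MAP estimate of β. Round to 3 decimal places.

β̂_MAP = 1.190

log p(β | y) = −Σ(yᵢ − βxᵢ)²/(2·2) − β²/(2·1) + const.
Setting the derivative to zero: Σxᵢ(yᵢ − βxᵢ)/2 − β/1 = 0, so β = Σxᵢyᵢ / (Σxᵢ² + σ²/τ²).
Σxᵢyᵢ = 5·7 + 3·2 + 1·0 + 1·4 + 5·6 = 75; Σxᵢ² = 61; σ²/τ² = 2.
β̂_MAP = 75 / (61 + 2) = 75/63 ≈ 1.190.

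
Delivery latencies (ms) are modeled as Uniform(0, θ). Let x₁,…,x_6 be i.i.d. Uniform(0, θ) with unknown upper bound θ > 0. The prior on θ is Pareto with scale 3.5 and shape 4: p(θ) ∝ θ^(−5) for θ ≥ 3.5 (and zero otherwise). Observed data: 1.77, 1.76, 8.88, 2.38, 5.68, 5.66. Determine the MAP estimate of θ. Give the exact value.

θ̂_MAP = 8.88

The Uniform(0, θ) likelihood is θ^(−n) for θ ≥ max(xᵢ), zero otherwise. Here max(xᵢ) = 8.88.
Posterior ∝ θ^(−5) · θ^(−6) = θ^(−11) on θ ≥ max(3.5, 8.88) = 8.88.
This density is strictly decreasing in θ, so the posterior mode lies at the lower boundary of the support.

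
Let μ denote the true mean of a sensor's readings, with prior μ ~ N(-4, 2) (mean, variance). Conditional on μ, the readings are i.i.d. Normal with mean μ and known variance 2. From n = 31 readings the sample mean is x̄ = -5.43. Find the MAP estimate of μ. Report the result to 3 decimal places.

μ̂_MAP = -5.385

n = 31, x̄ = -5.43.
For a Normal prior and Normal likelihood with known variance, the posterior is Normal; its mode equals its mean, the precision-weighted average.
Prior precision 1/σ₀² = 1/2 = 0.5; data precision n/σ² = 31/2 = 15.5.
μ̂ = (0.5·(-4) + 15.5·(-5.43)) / (0.5 + 15.5) = (-86.165)/16 = -5.3853125 ≈ -5.385.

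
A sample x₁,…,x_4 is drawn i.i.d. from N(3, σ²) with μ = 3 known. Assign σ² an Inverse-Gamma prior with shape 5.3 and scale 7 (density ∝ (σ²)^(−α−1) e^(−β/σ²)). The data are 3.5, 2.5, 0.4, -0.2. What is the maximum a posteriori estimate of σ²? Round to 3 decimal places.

σ̂²_MAP = 1.898

Sum of squared deviations about the known mean: SS = (3.5−3)² + (2.5−3)² + (0.4−3)² + (-0.2−3)² = 17.5.
The Normal likelihood contributes (σ²)^(−n/2) exp(−SS/(2σ²)), so the posterior is Inverse-Gamma(α + n/2, β + SS/2) = Inverse-Gamma(7.3, 15.75).
The mode of Inverse-Gamma(a, b) is b/(a+1) = 15.75/8.3 ≈ 1.898.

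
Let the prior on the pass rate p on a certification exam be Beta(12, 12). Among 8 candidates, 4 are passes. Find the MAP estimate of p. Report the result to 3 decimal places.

Prior: Beta(12, 12).
Data: 4 successes in 8 trials. The binomial likelihood contributes p^4(1−p)^4, so the posterior is Beta(12+4, 12+4) = Beta(16, 16).
For Beta(a, b) with a, b > 1 the mode is (a−1)/(a+b−2) = 15/30 ≈ 0.500.

p̂_MAP = 0.500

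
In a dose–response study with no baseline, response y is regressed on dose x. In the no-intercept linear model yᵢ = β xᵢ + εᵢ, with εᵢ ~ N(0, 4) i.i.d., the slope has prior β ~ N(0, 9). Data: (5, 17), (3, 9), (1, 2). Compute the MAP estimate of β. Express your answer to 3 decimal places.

β̂_MAP = 3.216

log p(β | y) = −Σ(yᵢ − βxᵢ)²/(2·4) − β²/(2·9) + const.
Setting the derivative to zero: Σxᵢ(yᵢ − βxᵢ)/4 − β/9 = 0, so β = Σxᵢyᵢ / (Σxᵢ² + σ²/τ²).
Σxᵢyᵢ = 5·17 + 3·9 + 1·2 = 114; Σxᵢ² = 35; σ²/τ² = 4/9.
β̂_MAP = 114 / (35 + 4/9) = 114/(319/9) = 1026/319 ≈ 3.216.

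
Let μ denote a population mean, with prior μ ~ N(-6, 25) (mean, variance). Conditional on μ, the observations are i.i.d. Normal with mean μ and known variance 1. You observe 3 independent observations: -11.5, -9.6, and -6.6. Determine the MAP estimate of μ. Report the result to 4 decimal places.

n = 3; x̄ = ((-11.5) + (-9.6) + (-6.6))/3 = -27.7/3 = -277/30 ≈ -9.2333.
For a Normal prior and Normal likelihood with known variance, the posterior is Normal; its mode equals its mean, the precision-weighted average.
Prior precision 1/σ₀² = 1/25 = 0.04; data precision n/σ² = 3/1 = 3.
μ̂ = (0.04·(-6) + 3·(-277/30)) / (0.04 + 3) = (-27.94)/3.04 = -1397/152 ≈ -9.1908.

μ̂_MAP = -9.1908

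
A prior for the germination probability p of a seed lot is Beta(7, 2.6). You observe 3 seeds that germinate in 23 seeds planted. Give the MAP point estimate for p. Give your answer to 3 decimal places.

p̂_MAP = 0.294

Prior: Beta(7, 2.6).
Data: 3 successes in 23 trials. The binomial likelihood contributes p^3(1−p)^20, so the posterior is Beta(7+3, 2.6+20) = Beta(10, 22.6).
For Beta(a, b) with a, b > 1 the mode is (a−1)/(a+b−2) = 9/30.6 ≈ 0.294.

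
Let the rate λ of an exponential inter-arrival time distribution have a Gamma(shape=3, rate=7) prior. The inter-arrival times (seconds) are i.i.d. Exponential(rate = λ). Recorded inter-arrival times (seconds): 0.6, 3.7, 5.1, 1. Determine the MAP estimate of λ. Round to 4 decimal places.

The Exponential(rate=λ) likelihood is ∝ λ^n e^(−λΣtᵢ). Here n = 4 and Σtᵢ = 0.6 + 3.7 + 5.1 + 1 = 10.4.
Posterior ∝ λ^2e^(−7λ) · λ^4e^(−10.4λ) = λ^6e^(−17.4λ), i.e. Gamma(7, 17.4).
Mode = (a−1)/b = 6/17.4 ≈ 0.3448.

λ̂_MAP = 0.3448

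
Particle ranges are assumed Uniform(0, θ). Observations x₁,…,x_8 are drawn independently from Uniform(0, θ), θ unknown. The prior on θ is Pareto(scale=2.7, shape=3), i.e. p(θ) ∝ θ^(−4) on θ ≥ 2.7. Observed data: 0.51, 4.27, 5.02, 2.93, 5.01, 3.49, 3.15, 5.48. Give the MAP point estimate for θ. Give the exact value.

The Uniform(0, θ) likelihood is θ^(−n) for θ ≥ max(xᵢ), zero otherwise. Here max(xᵢ) = 5.48.
Posterior ∝ θ^(−4) · θ^(−8) = θ^(−12) on θ ≥ max(2.7, 5.48) = 5.48.
This density is strictly decreasing in θ, so the posterior mode lies at the lower boundary of the support.

θ̂_MAP = 5.48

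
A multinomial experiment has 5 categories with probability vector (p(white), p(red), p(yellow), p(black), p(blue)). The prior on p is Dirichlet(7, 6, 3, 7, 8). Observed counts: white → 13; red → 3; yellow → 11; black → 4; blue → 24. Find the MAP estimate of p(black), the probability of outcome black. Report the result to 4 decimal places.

MAP estimate of p(black) = 0.1235

The posterior is Dirichlet(αᵢ + nᵢ) = Dirichlet(20, 9, 14, 11, 32).
For a Dirichlet(a₁,…,a_K) with all aᵢ > 1, the mode has j-th component (aⱼ − 1)/(Σaᵢ − K).
Here Σaᵢ = 86 and K = 5, so p(black) = (11 − 1)/(86 − 5) = 10/81 ≈ 0.1235.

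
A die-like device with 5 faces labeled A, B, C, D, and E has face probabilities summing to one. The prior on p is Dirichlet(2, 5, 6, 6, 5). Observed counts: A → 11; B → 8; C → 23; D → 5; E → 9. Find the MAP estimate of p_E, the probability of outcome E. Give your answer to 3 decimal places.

MAP estimate of p_E = 0.173

The posterior is Dirichlet(αᵢ + nᵢ) = Dirichlet(13, 13, 29, 11, 14).
For a Dirichlet(a₁,…,a_K) with all aᵢ > 1, the mode has j-th component (aⱼ − 1)/(Σaᵢ − K).
Here Σaᵢ = 80 and K = 5, so p_E = (14 − 1)/(80 − 5) = 13/75 ≈ 0.173.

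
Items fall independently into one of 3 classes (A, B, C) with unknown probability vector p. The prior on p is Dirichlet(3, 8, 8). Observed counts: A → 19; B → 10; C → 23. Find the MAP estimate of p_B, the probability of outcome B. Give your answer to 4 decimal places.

The posterior is Dirichlet(αᵢ + nᵢ) = Dirichlet(22, 18, 31).
For a Dirichlet(a₁,…,a_K) with all aᵢ > 1, the mode has j-th component (aⱼ − 1)/(Σaᵢ − K).
Here Σaᵢ = 71 and K = 3, so p_B = (18 − 1)/(71 − 3) = 17/68 ≈ 0.2500.

MAP estimate of p_B = 0.2500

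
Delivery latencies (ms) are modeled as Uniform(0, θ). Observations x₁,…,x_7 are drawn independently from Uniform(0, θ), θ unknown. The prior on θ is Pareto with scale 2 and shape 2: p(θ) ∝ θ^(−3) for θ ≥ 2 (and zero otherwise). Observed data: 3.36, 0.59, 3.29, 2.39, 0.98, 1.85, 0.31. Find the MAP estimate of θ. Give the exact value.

θ̂_MAP = 3.36

The Uniform(0, θ) likelihood is θ^(−n) for θ ≥ max(xᵢ), zero otherwise. Here max(xᵢ) = 3.36.
Posterior ∝ θ^(−3) · θ^(−7) = θ^(−10) on θ ≥ max(2, 3.36) = 3.36.
This density is strictly decreasing in θ, so the posterior mode lies at the lower boundary of the support.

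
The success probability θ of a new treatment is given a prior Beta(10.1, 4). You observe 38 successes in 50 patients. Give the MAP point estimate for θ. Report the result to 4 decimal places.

θ̂_MAP = 0.7585

Prior: Beta(10.1, 4).
Data: 38 successes in 50 trials. The binomial likelihood contributes θ^38(1−θ)^12, so the posterior is Beta(10.1+38, 4+12) = Beta(48.1, 16).
For Beta(a, b) with a, b > 1 the mode is (a−1)/(a+b−2) = 47.1/62.1 ≈ 0.7585.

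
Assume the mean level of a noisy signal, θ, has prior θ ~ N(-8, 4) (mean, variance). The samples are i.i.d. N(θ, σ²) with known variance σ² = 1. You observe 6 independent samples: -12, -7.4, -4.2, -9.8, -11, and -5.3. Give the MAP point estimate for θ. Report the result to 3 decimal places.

θ̂_MAP = -8.272

n = 6; x̄ = ((-12) + (-7.4) + (-4.2) + (-9.8) + (-11) + (-5.3))/6 = -49.7/6 = -497/60 ≈ -8.2833.
For a Normal prior and Normal likelihood with known variance, the posterior is Normal; its mode equals its mean, the precision-weighted average.
Prior precision 1/σ₀² = 1/4 = 0.25; data precision n/σ² = 6/1 = 6.
θ̂ = (0.25·(-8) + 6·(-497/60)) / (0.25 + 6) = (-51.7)/6.25 = -8.272.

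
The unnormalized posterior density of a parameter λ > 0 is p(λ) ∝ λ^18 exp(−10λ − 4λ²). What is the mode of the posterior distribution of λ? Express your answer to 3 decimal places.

λ̂_MAP = 1.000

ℓ'(λ) = 18/λ − 10 − 8λ. Setting this to zero and multiplying by λ: 8λ² + 10λ − 18 = 0.
λ = (−10 + √(10² + 4·8·18)) / (2·8) = (−10 + √676) / 16 = (−10 + 26)/16 = 1.
ℓ''(λ) = −18/λ² − 8 < 0, confirming a maximum.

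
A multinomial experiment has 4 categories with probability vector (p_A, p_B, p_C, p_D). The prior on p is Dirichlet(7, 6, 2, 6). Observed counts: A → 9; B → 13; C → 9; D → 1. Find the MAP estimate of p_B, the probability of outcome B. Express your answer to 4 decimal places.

The posterior is Dirichlet(αᵢ + nᵢ) = Dirichlet(16, 19, 11, 7).
For a Dirichlet(a₁,…,a_K) with all aᵢ > 1, the mode has j-th component (aⱼ − 1)/(Σaᵢ − K).
Here Σaᵢ = 53 and K = 4, so p_B = (19 − 1)/(53 − 4) = 18/49 ≈ 0.3673.

MAP estimate of p_B = 0.3673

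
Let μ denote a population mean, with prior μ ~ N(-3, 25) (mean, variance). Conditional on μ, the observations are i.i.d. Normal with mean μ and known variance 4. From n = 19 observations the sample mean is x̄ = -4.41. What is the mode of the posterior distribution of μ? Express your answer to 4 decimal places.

μ̂_MAP = -4.3982

n = 19, x̄ = -4.41.
For a Normal prior and Normal likelihood with known variance, the posterior is Normal; its mode equals its mean, the precision-weighted average.
Prior precision 1/σ₀² = 1/25 = 0.04; data precision n/σ² = 19/4 = 4.75.
μ̂ = (0.04·(-3) + 4.75·(-4.41)) / (0.04 + 4.75) = (-21.0675)/4.79 = -8427/1916 ≈ -4.3982.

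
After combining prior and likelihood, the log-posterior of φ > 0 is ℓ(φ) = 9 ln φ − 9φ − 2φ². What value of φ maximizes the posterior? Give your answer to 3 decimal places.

ℓ'(φ) = 9/φ − 9 − 4φ. Setting this to zero and multiplying by φ: 4φ² + 9φ − 9 = 0.
φ = (−9 + √(9² + 4·4·9)) / (2·4) = (−9 + √225) / 8 = (−9 + 15)/8 = 3/4.
ℓ''(φ) = −9/φ² − 4 < 0, confirming a maximum.

φ̂_MAP = 0.750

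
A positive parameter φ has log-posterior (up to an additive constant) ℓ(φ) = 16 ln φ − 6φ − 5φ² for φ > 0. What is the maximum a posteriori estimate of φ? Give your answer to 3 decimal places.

ℓ'(φ) = 16/φ − 6 − 10φ. Setting this to zero and multiplying by φ: 10φ² + 6φ − 16 = 0.
φ = (−6 + √(6² + 4·10·16)) / (2·10) = (−6 + √676) / 20 = (−6 + 26)/20 = 1.
ℓ''(φ) = −16/φ² − 10 < 0, confirming a maximum.

φ̂_MAP = 1.000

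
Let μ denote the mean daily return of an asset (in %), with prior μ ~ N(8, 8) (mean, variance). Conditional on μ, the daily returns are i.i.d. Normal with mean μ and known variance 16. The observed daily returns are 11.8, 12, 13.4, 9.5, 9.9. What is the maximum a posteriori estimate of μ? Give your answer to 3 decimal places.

n = 5; x̄ = (11.8 + 12 + 13.4 + 9.5 + 9.9)/5 = 56.6/5 = 11.32.
For a Normal prior and Normal likelihood with known variance, the posterior is Normal; its mode equals its mean, the precision-weighted average.
Prior precision 1/σ₀² = 1/8 = 0.125; data precision n/σ² = 5/16 = 0.3125.
μ̂ = (0.125·8 + 0.3125·11.32) / (0.125 + 0.3125) = 4.5375/0.4375 = 363/35 ≈ 10.371.

μ̂_MAP = 10.371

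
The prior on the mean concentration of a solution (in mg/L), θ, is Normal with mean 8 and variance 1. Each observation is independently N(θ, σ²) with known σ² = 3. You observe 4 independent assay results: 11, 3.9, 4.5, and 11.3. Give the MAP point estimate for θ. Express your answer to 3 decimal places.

θ̂_MAP = 7.814

n = 4; x̄ = (11 + 3.9 + 4.5 + 11.3)/4 = 30.7/4 = 7.675.
For a Normal prior and Normal likelihood with known variance, the posterior is Normal; its mode equals its mean, the precision-weighted average.
Prior precision 1/σ₀² = 1/1 = 1; data precision n/σ² = 4/3.
θ̂ = (1·8 + (4/3)·7.675) / (1 + 4/3) = (547/30)/(7/3) = 547/70 ≈ 7.814.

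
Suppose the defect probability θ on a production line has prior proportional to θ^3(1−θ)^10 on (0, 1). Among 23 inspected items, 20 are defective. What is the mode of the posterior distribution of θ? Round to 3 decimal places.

θ̂_MAP = 0.639

The prior density ∝ θ^3(1−θ)^10 is the kernel of Beta(4, 11).
Data: 20 successes in 23 trials. The binomial likelihood contributes θ^20(1−θ)^3, so the posterior is Beta(4+20, 11+3) = Beta(24, 14).
For Beta(a, b) with a, b > 1 the mode is (a−1)/(a+b−2) = 23/36 ≈ 0.639.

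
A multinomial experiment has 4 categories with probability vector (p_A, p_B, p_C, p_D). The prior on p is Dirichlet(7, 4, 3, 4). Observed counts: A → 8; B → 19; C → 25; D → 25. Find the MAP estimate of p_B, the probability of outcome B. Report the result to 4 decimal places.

The posterior is Dirichlet(αᵢ + nᵢ) = Dirichlet(15, 23, 28, 29).
For a Dirichlet(a₁,…,a_K) with all aᵢ > 1, the mode has j-th component (aⱼ − 1)/(Σaᵢ − K).
Here Σaᵢ = 95 and K = 4, so p_B = (23 − 1)/(95 − 4) = 22/91 ≈ 0.2418.

MAP estimate of p_B = 0.2418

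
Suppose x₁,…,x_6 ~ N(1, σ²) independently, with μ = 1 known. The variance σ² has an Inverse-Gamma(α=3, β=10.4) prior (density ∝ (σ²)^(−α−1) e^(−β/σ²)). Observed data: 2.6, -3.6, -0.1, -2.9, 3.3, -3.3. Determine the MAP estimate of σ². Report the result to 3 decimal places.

Sum of squared deviations about the known mean: SS = (2.6−1)² + (-3.6−1)² + (-0.1−1)² + (-2.9−1)² + (3.3−1)² + (-3.3−1)² = 63.92.
The Normal likelihood contributes (σ²)^(−n/2) exp(−SS/(2σ²)), so the posterior is Inverse-Gamma(α + n/2, β + SS/2) = Inverse-Gamma(6, 42.36).
The mode of Inverse-Gamma(a, b) is b/(a+1) = 42.36/7 ≈ 6.051.

σ̂²_MAP = 6.051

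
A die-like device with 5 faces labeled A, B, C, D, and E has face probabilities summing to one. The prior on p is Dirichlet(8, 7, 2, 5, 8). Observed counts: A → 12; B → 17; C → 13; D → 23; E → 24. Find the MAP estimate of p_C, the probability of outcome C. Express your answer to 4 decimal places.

MAP estimate of p_C = 0.1228

The posterior is Dirichlet(αᵢ + nᵢ) = Dirichlet(20, 24, 15, 28, 32).
For a Dirichlet(a₁,…,a_K) with all aᵢ > 1, the mode has j-th component (aⱼ − 1)/(Σaᵢ − K).
Here Σaᵢ = 119 and K = 5, so p_C = (15 − 1)/(119 − 5) = 14/114 ≈ 0.1228.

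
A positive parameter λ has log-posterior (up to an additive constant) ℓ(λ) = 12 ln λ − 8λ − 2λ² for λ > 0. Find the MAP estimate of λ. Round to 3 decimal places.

λ̂_MAP = 1.000

ℓ'(λ) = 12/λ − 8 − 4λ. Setting this to zero and multiplying by λ: 4λ² + 8λ − 12 = 0.
λ = (−8 + √(8² + 4·4·12)) / (2·4) = (−8 + √256) / 8 = (−8 + 16)/8 = 1.
ℓ''(λ) = −12/λ² − 4 < 0, confirming a maximum.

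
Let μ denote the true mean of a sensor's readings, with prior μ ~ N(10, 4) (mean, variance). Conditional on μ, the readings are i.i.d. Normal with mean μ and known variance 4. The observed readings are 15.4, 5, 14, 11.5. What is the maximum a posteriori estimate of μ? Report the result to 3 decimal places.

μ̂_MAP = 11.180

n = 4; x̄ = (15.4 + 5 + 14 + 11.5)/4 = 45.9/4 = 11.475.
For a Normal prior and Normal likelihood with known variance, the posterior is Normal; its mode equals its mean, the precision-weighted average.
Prior precision 1/σ₀² = 1/4 = 0.25; data precision n/σ² = 4/4 = 1.
μ̂ = (0.25·10 + 1·11.475) / (0.25 + 1) = 13.975/1.25 = 11.180.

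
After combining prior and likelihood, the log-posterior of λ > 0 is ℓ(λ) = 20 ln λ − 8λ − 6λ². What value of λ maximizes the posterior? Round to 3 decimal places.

ℓ'(λ) = 20/λ − 8 − 12λ. Setting this to zero and multiplying by λ: 12λ² + 8λ − 20 = 0.
λ = (−8 + √(8² + 4·12·20)) / (2·12) = (−8 + √1024) / 24 = (−8 + 32)/24 = 1.
ℓ''(λ) = −20/λ² − 12 < 0, confirming a maximum.

λ̂_MAP = 1.000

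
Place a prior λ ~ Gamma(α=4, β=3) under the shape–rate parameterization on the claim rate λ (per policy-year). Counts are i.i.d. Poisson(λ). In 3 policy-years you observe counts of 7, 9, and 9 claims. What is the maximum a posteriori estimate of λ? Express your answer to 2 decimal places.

λ̂_MAP = 4.67

Σxᵢ = 7+9+9 = 25, with n = 3.
Posterior ∝ λ^3e^(−3λ) · λ^25e^(−3λ) = λ^28e^(−6λ), i.e. Gamma(shape=29, rate=6).
The mode of a Gamma(a, b) with a ≥ 1 (shape–rate) is (a−1)/b = 28/6 ≈ 4.67.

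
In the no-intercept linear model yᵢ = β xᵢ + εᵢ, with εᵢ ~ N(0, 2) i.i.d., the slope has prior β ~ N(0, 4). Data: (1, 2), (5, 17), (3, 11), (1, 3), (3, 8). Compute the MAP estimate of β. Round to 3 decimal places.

log p(β | y) = −Σ(yᵢ − βxᵢ)²/(2·2) − β²/(2·4) + const.
Setting the derivative to zero: Σxᵢ(yᵢ − βxᵢ)/2 − β/4 = 0, so β = Σxᵢyᵢ / (Σxᵢ² + σ²/τ²).
Σxᵢyᵢ = 1·2 + 5·17 + 3·11 + 1·3 + 3·8 = 147; Σxᵢ² = 45; σ²/τ² = 0.5.
β̂_MAP = 147 / (45 + 0.5) = 147/45.5 ≈ 3.231.

β̂_MAP = 3.231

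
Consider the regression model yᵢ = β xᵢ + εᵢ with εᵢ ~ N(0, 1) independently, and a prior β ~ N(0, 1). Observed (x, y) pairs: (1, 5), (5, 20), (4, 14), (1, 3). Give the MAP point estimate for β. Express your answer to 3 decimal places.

β̂_MAP = 3.727

log p(β | y) = −Σ(yᵢ − βxᵢ)²/(2·1) − β²/(2·1) + const.
Setting the derivative to zero: Σxᵢ(yᵢ − βxᵢ)/1 − β/1 = 0, so β = Σxᵢyᵢ / (Σxᵢ² + σ²/τ²).
Σxᵢyᵢ = 1·5 + 5·20 + 4·14 + 1·3 = 164; Σxᵢ² = 43; σ²/τ² = 1.
β̂_MAP = 164 / (43 + 1) = 164/44 ≈ 3.727.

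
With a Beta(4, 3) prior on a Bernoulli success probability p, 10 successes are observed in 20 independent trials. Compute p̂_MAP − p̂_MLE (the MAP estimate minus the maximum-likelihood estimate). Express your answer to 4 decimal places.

Posterior is Beta(14, 13); MAP = (14−1)/(27−2) = 13/25 ≈ 0.52000.
MLE ignores the prior: p̂_MLE = k/n = 10/20 ≈ 0.50000.
Difference = 13/25 − 10/20 = 1/50 ≈ 0.0200.

MAP − MLE = 0.0200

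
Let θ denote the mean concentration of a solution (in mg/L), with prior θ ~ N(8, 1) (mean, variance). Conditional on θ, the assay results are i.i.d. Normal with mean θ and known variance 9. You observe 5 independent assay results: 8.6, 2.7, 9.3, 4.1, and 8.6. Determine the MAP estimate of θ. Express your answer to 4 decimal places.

n = 5; x̄ = (8.6 + 2.7 + 9.3 + 4.1 + 8.6)/5 = 33.3/5 = 6.66.
For a Normal prior and Normal likelihood with known variance, the posterior is Normal; its mode equals its mean, the precision-weighted average.
Prior precision 1/σ₀² = 1/1 = 1; data precision n/σ² = 5/9.
θ̂ = (1·8 + (5/9)·6.66) / (1 + 5/9) = 11.7/(14/9) = 1053/140 ≈ 7.5214.

θ̂_MAP = 7.5214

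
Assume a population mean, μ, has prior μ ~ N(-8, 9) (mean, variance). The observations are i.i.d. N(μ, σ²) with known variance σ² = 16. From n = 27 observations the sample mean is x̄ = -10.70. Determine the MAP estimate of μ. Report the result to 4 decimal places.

n = 27, x̄ = -10.70.
For a Normal prior and Normal likelihood with known variance, the posterior is Normal; its mode equals its mean, the precision-weighted average.
Prior precision 1/σ₀² = 1/9; data precision n/σ² = 27/16 = 1.6875.
μ̂ = ((1/9)·(-8) + 1.6875·(-10.7)) / (1/9 + 1.6875) = (-27281/1440)/(259/144) = -27281/2590 ≈ -10.5332.

μ̂_MAP = -10.5332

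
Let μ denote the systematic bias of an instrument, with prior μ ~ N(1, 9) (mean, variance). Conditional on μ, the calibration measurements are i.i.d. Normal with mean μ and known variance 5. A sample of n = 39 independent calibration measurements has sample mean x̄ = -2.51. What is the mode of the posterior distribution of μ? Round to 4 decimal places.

n = 39, x̄ = -2.51.
For a Normal prior and Normal likelihood with known variance, the posterior is Normal; its mode equals its mean, the precision-weighted average.
Prior precision 1/σ₀² = 1/9; data precision n/σ² = 39/5 = 7.8.
μ̂ = ((1/9)·1 + 7.8·(-2.51)) / (1/9 + 7.8) = (-87601/4500)/(356/45) = -87601/35600 ≈ -2.4607.

μ̂_MAP = -2.4607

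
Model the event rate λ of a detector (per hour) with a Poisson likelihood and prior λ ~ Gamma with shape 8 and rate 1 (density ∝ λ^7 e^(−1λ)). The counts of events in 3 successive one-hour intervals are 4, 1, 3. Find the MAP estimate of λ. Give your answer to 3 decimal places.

λ̂_MAP = 3.750

Σxᵢ = 4+1+3 = 8, with n = 3.
Posterior ∝ λ^7e^(−1λ) · λ^8e^(−3λ) = λ^15e^(−4λ), i.e. Gamma(shape=16, rate=4).
The mode of a Gamma(a, b) with a ≥ 1 (shape–rate) is (a−1)/b = 15/4 ≈ 3.750.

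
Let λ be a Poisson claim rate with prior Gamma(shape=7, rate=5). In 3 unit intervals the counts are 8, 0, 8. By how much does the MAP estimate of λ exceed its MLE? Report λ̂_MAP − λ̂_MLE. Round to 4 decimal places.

Σxᵢ = 16. Posterior is Gamma(23, 8); MAP = (23−1)/8 = 22/8 ≈ 2.75000.
MLE = x̄ = 16/3 ≈ 5.33333.
Difference = 22/8 − 16/3 = -31/12 ≈ -2.5833.

MAP − MLE = -2.5833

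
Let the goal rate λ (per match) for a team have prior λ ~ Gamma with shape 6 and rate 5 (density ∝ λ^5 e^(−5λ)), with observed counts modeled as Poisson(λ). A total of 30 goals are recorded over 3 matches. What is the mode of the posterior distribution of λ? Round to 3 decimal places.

λ̂_MAP = 4.375

Σxᵢ = 30, n = 3.
Posterior ∝ λ^5e^(−5λ) · λ^30e^(−3λ) = λ^35e^(−8λ), i.e. Gamma(shape=36, rate=8).
The mode of a Gamma(a, b) with a ≥ 1 (shape–rate) is (a−1)/b = 35/8 ≈ 4.375.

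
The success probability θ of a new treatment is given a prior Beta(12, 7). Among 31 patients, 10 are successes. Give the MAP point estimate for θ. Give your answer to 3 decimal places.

Prior: Beta(12, 7).
Data: 10 successes in 31 trials. The binomial likelihood contributes θ^10(1−θ)^21, so the posterior is Beta(12+10, 7+21) = Beta(22, 28).
For Beta(a, b) with a, b > 1 the mode is (a−1)/(a+b−2) = 21/48 ≈ 0.438.

θ̂_MAP = 0.438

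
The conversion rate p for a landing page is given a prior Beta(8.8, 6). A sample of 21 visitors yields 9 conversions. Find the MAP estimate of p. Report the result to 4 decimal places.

Prior: Beta(8.8, 6).
Data: 9 successes in 21 trials. The binomial likelihood contributes p^9(1−p)^12, so the posterior is Beta(8.8+9, 6+12) = Beta(17.8, 18).
For Beta(a, b) with a, b > 1 the mode is (a−1)/(a+b−2) = 16.8/33.8 ≈ 0.4970.

p̂_MAP = 0.4970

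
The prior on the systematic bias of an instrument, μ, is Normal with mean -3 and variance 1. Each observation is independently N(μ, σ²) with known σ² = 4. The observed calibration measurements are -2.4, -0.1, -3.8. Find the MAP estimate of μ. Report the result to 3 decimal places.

μ̂_MAP = -2.614

n = 3; x̄ = ((-2.4) + (-0.1) + (-3.8))/3 = -6.3/3 = -2.1.
For a Normal prior and Normal likelihood with known variance, the posterior is Normal; its mode equals its mean, the precision-weighted average.
Prior precision 1/σ₀² = 1/1 = 1; data precision n/σ² = 3/4 = 0.75.
μ̂ = (1·(-3) + 0.75·(-2.1)) / (1 + 0.75) = (-4.575)/1.75 = -183/70 ≈ -2.614.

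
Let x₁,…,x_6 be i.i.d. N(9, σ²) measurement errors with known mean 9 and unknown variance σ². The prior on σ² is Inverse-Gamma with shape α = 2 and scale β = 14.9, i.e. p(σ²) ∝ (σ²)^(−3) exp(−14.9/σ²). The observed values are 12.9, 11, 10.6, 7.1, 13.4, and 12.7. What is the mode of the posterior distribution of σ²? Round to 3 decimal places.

Sum of squared deviations about the known mean: SS = (12.9−9)² + (11−9)² + (10.6−9)² + (7.1−9)² + (13.4−9)² + (12.7−9)² = 58.43.
The Normal likelihood contributes (σ²)^(−n/2) exp(−SS/(2σ²)), so the posterior is Inverse-Gamma(α + n/2, β + SS/2) = Inverse-Gamma(5, 44.115).
The mode of Inverse-Gamma(a, b) is b/(a+1) = 44.115/6 ≈ 7.353.

σ̂²_MAP = 7.353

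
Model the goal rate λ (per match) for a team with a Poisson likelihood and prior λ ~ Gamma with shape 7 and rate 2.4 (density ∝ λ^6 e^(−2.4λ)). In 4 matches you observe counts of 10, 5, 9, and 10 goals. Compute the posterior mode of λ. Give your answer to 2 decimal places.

λ̂_MAP = 6.25

Σxᵢ = 10+5+9+10 = 34, with n = 4.
Posterior ∝ λ^6e^(−2.4λ) · λ^34e^(−4λ) = λ^40e^(−6.4λ), i.e. Gamma(shape=41, rate=6.4).
The mode of a Gamma(a, b) with a ≥ 1 (shape–rate) is (a−1)/b = 40/6.4 ≈ 6.25.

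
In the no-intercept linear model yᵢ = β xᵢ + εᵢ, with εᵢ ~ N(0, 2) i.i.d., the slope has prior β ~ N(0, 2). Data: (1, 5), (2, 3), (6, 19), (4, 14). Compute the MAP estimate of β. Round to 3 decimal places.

β̂_MAP = 3.121

log p(β | y) = −Σ(yᵢ − βxᵢ)²/(2·2) − β²/(2·2) + const.
Setting the derivative to zero: Σxᵢ(yᵢ − βxᵢ)/2 − β/2 = 0, so β = Σxᵢyᵢ / (Σxᵢ² + σ²/τ²).
Σxᵢyᵢ = 1·5 + 2·3 + 6·19 + 4·14 = 181; Σxᵢ² = 57; σ²/τ² = 1.
β̂_MAP = 181 / (57 + 1) = 181/58 ≈ 3.121.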